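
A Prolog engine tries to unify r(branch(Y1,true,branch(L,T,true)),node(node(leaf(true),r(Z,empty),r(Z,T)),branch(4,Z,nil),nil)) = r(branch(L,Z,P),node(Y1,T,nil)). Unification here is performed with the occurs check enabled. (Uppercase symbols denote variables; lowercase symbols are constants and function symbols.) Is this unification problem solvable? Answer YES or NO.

Decompose r/2: branch(Y1,true,branch(L,T,true)) = branch(L,Z,P),  node(node(leaf(true),r(Z,empty),r(Z,T)),branch(4,Z,nil),nil) = node(Y1,T,nil).
Decompose branch/3: Y1 = L,  true = Z,  branch(L,T,true) = P.
Bind Y1 := L; substituting into the one remaining equation that mentions Y1 gives: node(node(leaf(true),r(Z,empty),r(Z,T)),branch(4,Z,nil),nil) = node(L,T,nil).
Bind Z := true; substituting into the one remaining equation that mentions Z gives: node(node(leaf(true),r(true,empty),r(true,T)),branch(4,true,nil),nil) = node(L,T,nil).
Bind P := branch(L,T,true); no other remaining equation mentions P.
Decompose node/3: node(leaf(true),r(true,empty),r(true,T)) = L,  branch(4,true,nil) = T,  nil = nil.
Bind L := node(leaf(true),r(true,empty),r(true,T)); no other remaining equation mentions L. Substituting into the earlier bindings gives Y1 := node(leaf(true),r(true,empty),r(true,T)), P := branch(node(leaf(true),r(true,empty),r(true,T)),T,true).
Bind T := branch(4,true,nil); no other remaining equation mentions T. Substituting into the earlier bindings gives Y1 := node(leaf(true),r(true,empty),r(true,branch(4,true,nil))), P := branch(node(leaf(true),r(true,empty),r(true,branch(4,true,nil))),branch(4,true,nil),true), L := node(leaf(true),r(true,empty),r(true,branch(4,true,nil))).
Delete trivial equation nil = nil.
No equations remain and no clash or occurs-check failure arose, so a unifier exists.

YES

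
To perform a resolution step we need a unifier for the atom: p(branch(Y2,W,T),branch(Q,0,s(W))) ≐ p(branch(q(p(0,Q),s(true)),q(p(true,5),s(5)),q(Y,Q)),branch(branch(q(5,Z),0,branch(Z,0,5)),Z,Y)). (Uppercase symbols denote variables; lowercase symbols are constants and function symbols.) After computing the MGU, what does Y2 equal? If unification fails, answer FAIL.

q(p(0,branch(q(5,0),0,branch(0,0,5))),s(true))

Decompose p/2: branch(Y2,W,T) ≐ branch(q(p(0,Q),s(true)),q(p(true,5),s(5)),q(Y,Q)),  branch(Q,0,s(W)) ≐ branch(branch(q(5,Z),0,branch(Z,0,5)),Z,Y).
Decompose branch/3: Y2 ≐ q(p(0,Q),s(true)),  W ≐ q(p(true,5),s(5)),  T ≐ q(Y,Q).
Bind Y2 := q(p(0,Q),s(true)); no other remaining equation mentions Y2.
Bind W := q(p(true,5),s(5)); substituting into the one remaining equation that mentions W gives: branch(Q,0,s(q(p(true,5),s(5)))) ≐ branch(branch(q(5,Z),0,branch(Z,0,5)),Z,Y).
Bind T := q(Y,Q); no other remaining equation mentions T.
Decompose branch/3: Q ≐ branch(q(5,Z),0,branch(Z,0,5)),  0 ≐ Z,  s(q(p(true,5),s(5))) ≐ Y.
Bind Q := branch(q(5,Z),0,branch(Z,0,5)); no other remaining equation mentions Q. Substituting into the earlier bindings gives Y2 := q(p(0,branch(q(5,Z),0,branch(Z,0,5))),s(true)), T := q(Y,branch(q(5,Z),0,branch(Z,0,5))).
Bind Z := 0; no other remaining equation mentions Z. Substituting into the earlier bindings gives Y2 := q(p(0,branch(q(5,0),0,branch(0,0,5))),s(true)), T := q(Y,branch(q(5,0),0,branch(0,0,5))), Q := branch(q(5,0),0,branch(0,0,5)).
Bind Y := s(q(p(true,5),s(5))). Substituting into the earlier binding gives T := q(s(q(p(true,5),s(5))),branch(q(5,0),0,branch(0,0,5))).
MGU = { Y2 ↦ q(p(0,branch(q(5,0),0,branch(0,0,5))),s(true)), W ↦ q(p(true,5),s(5)), T ↦ q(s(q(p(true,5),s(5))),branch(q(5,0),0,branch(0,0,5))), Q ↦ branch(q(5,0),0,branch(0,0,5)), Z ↦ 0, Y ↦ s(q(p(true,5),s(5))) }, so Y2 ↦ q(p(0,branch(q(5,0),0,branch(0,0,5))),s(true)).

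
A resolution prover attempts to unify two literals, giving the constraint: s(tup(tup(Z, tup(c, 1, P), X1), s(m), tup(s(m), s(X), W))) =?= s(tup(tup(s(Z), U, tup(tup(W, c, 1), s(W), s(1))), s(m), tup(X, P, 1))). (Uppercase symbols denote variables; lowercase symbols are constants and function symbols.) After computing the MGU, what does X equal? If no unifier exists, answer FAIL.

Decompose s/1: tup(tup(Z, tup(c, 1, P), X1), s(m), tup(s(m), s(X), W)) =?= tup(tup(s(Z), U, tup(tup(W, c, 1), s(W), s(1))), s(m), tup(X, P, 1)).
Decompose tup/3: tup(Z, tup(c, 1, P), X1) =?= tup(s(Z), U, tup(tup(W, c, 1), s(W), s(1))),  s(m) =?= s(m),  tup(s(m), s(X), W) =?= tup(X, P, 1).
Decompose tup/3: Z =?= s(Z),  tup(c, 1, P) =?= U,  X1 =?= tup(tup(W, c, 1), s(W), s(1)).
Occurs check fails: Z occurs in s(Z); the equation Z =?= s(Z) has no finite solution.

FAIL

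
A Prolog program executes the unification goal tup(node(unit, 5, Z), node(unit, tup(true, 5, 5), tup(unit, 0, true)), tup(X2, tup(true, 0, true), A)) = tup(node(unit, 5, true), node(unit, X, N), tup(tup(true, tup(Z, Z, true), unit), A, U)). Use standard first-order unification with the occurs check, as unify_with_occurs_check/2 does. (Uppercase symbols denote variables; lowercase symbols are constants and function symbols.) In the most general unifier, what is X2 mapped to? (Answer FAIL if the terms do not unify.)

tup(true, tup(true, true, true), unit)

Decompose tup/3: node(unit, 5, Z) = node(unit, 5, true),  node(unit, tup(true, 5, 5), tup(unit, 0, true)) = node(unit, X, N),  tup(X2, tup(true, 0, true), A) = tup(tup(true, tup(Z, Z, true), unit), A, U).
Decompose node/3: unit = unit,  5 = 5,  Z = true.
Delete trivial equation unit = unit.
Delete trivial equation 5 = 5.
Bind Z := true; substituting into the one remaining equation that mentions Z gives: tup(X2, tup(true, 0, true), A) = tup(tup(true, tup(true, true, true), unit), A, U).
Decompose node/3: unit = unit,  tup(true, 5, 5) = X,  tup(unit, 0, true) = N.
Delete trivial equation unit = unit.
Bind X := tup(true, 5, 5); no other remaining equation mentions X.
Bind N := tup(unit, 0, true); no other remaining equation mentions N.
Decompose tup/3: X2 = tup(true, tup(true, true, true), unit),  tup(true, 0, true) = A,  A = U.
Bind X2 := tup(true, tup(true, true, true), unit); no other remaining equation mentions X2.
Bind A := tup(true, 0, true); substituting into the remaining equation gives: tup(true, 0, true) = U.
Bind U := tup(true, 0, true).
MGU = { Z -> true, X -> tup(true, 5, 5), N -> tup(unit, 0, true), X2 -> tup(true, tup(true, true, true), unit), A -> tup(true, 0, true), U -> tup(true, 0, true) }, so X2 -> tup(true, tup(true, true, true), unit).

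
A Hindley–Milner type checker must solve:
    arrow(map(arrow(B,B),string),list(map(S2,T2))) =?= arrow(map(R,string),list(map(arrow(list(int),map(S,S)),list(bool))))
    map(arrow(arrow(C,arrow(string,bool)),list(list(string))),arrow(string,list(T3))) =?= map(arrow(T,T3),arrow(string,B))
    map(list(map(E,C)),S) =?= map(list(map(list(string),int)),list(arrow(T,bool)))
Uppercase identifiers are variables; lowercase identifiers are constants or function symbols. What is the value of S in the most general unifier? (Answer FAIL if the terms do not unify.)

Decompose arrow/2: map(arrow(B,B),string) =?= map(R,string),  list(map(S2,T2)) =?= list(map(arrow(list(int),map(S,S)),list(bool))).
Decompose map/2: arrow(B,B) =?= R,  string =?= string.
Bind R := arrow(B,B); no other remaining equation mentions R.
Delete trivial equation string =?= string.
Decompose list/1: map(S2,T2) =?= map(arrow(list(int),map(S,S)),list(bool)).
Decompose map/2: S2 =?= arrow(list(int),map(S,S)),  T2 =?= list(bool).
Bind S2 := arrow(list(int),map(S,S)); no other remaining equation mentions S2.
Bind T2 := list(bool); no other remaining equation mentions T2.
Decompose map/2: arrow(arrow(C,arrow(string,bool)),list(list(string))) =?= arrow(T,T3),  arrow(string,list(T3)) =?= arrow(string,B).
Decompose arrow/2: arrow(C,arrow(string,bool)) =?= T,  list(list(string)) =?= T3.
Bind T := arrow(C,arrow(string,bool)); substituting into the one remaining equation that mentions T gives: map(list(map(E,C)),S) =?= map(list(map(list(string),int)),list(arrow(arrow(C,arrow(string,bool)),bool))).
Bind T3 := list(list(string)); substituting into the one remaining equation that mentions T3 gives: arrow(string,list(list(list(string)))) =?= arrow(string,B).
Decompose arrow/2: string =?= string,  list(list(list(string))) =?= B.
Delete trivial equation string =?= string.
Bind B := list(list(list(string))); no other remaining equation mentions B. Substituting into the earlier binding gives R := arrow(list(list(list(string))),list(list(list(string)))).
Decompose map/2: list(map(E,C)) =?= list(map(list(string),int)),  S =?= list(arrow(arrow(C,arrow(string,bool)),bool)).
Decompose list/1: map(E,C) =?= map(list(string),int).
Decompose map/2: E =?= list(string),  C =?= int.
Bind E := list(string); no other remaining equation mentions E.
Bind C := int; substituting into the remaining equation gives: S =?= list(arrow(arrow(int,arrow(string,bool)),bool)). Substituting into the earlier binding gives T := arrow(int,arrow(string,bool)).
Bind S := list(arrow(arrow(int,arrow(string,bool)),bool)). Substituting into the earlier binding gives S2 := arrow(list(int),map(list(arrow(arrow(int,arrow(string,bool)),bool)),list(arrow(arrow(int,arrow(string,bool)),bool)))).
MGU = { R ↦ arrow(list(list(list(string))),list(list(list(string)))), S2 ↦ arrow(list(int),map(list(arrow(arrow(int,arrow(string,bool)),bool)),list(arrow(arrow(int,arrow(string,bool)),bool)))), T2 ↦ list(bool), T ↦ arrow(int,arrow(string,bool)), T3 ↦ list(list(string)), B ↦ list(list(list(string))), E ↦ list(string), C ↦ int, S ↦ list(arrow(arrow(int,arrow(string,bool)),bool)) }, so S ↦ list(arrow(arrow(int,arrow(string,bool)),bool)).

list(arrow(arrow(int,arrow(string,bool)),bool))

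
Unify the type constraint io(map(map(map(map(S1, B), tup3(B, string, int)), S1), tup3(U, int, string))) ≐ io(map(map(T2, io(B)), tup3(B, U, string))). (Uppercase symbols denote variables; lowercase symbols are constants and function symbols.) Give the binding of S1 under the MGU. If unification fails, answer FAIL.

Decompose io/1: map(map(map(map(S1, B), tup3(B, string, int)), S1), tup3(U, int, string)) ≐ map(map(T2, io(B)), tup3(B, U, string)).
Decompose map/2: map(map(map(S1, B), tup3(B, string, int)), S1) ≐ map(T2, io(B)),  tup3(U, int, string) ≐ tup3(B, U, string).
Decompose map/2: map(map(S1, B), tup3(B, string, int)) ≐ T2,  S1 ≐ io(B).
Bind T2 := map(map(S1, B), tup3(B, string, int)); no other remaining equation mentions T2.
Bind S1 := io(B); no other remaining equation mentions S1. Substituting into the earlier binding gives T2 := map(map(io(B), B), tup3(B, string, int)).
Decompose tup3/3: U ≐ B,  int ≐ U,  string ≐ string.
Bind U := B; substituting into the one remaining equation that mentions U gives: int ≐ B.
Bind B := int; no other remaining equation mentions B. Substituting into the earlier bindings gives T2 := map(map(io(int), int), tup3(int, string, int)), S1 := io(int), U := int.
Delete trivial equation string ≐ string.
MGU = { T2 := map(map(io(int), int), tup3(int, string, int)), S1 := io(int), U := int, B := int }, so S1 := io(int).

io(int)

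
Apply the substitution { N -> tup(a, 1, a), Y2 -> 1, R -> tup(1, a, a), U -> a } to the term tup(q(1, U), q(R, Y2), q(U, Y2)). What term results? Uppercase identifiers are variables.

tup(q(1, a), q(tup(1, a, a), 1), q(a, 1))

Replace each occurrence of Y2 with 1.
Replace each occurrence of R with tup(1, a, a).
Replace each occurrence of U with a.
Result: tup(q(1, a), q(tup(1, a, a), 1), q(a, 1)).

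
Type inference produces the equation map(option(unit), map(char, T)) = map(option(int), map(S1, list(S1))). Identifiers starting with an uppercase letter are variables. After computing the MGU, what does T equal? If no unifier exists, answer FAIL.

Decompose map/2: option(unit) = option(int),  map(char, T) = map(S1, list(S1)).
Decompose option/1: unit = int.
Clash: constants unit and int differ; no unifier exists.

FAIL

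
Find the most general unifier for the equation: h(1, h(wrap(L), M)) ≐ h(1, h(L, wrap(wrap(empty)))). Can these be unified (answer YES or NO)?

NO

Decompose h/2: 1 ≐ 1,  h(wrap(L), M) ≐ h(L, wrap(wrap(empty))).
Delete trivial equation 1 ≐ 1.
Decompose h/2: wrap(L) ≐ L,  M ≐ wrap(wrap(empty)).
Occurs check fails: L occurs in wrap(L); the equation L ≐ wrap(L) has no finite solution.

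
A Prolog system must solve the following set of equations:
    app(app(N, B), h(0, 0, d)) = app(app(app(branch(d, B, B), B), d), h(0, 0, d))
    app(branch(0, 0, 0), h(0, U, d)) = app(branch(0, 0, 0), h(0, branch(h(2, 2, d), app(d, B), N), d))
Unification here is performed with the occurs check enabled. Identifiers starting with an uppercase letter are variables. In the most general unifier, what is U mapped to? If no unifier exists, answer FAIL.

Decompose app/2: app(N, B) = app(app(branch(d, B, B), B), d),  h(0, 0, d) = h(0, 0, d).
Decompose app/2: N = app(branch(d, B, B), B),  B = d.
Bind N := app(branch(d, B, B), B); substituting into the one remaining equation that mentions N gives: app(branch(0, 0, 0), h(0, U, d)) = app(branch(0, 0, 0), h(0, branch(h(2, 2, d), app(d, B), app(branch(d, B, B), B)), d)).
Bind B := d; substituting into the one remaining equation that mentions B gives: app(branch(0, 0, 0), h(0, U, d)) = app(branch(0, 0, 0), h(0, branch(h(2, 2, d), app(d, d), app(branch(d, d, d), d)), d)). Substituting into the earlier binding gives N := app(branch(d, d, d), d).
Delete trivial equation h(0, 0, d) = h(0, 0, d).
Decompose app/2: branch(0, 0, 0) = branch(0, 0, 0),  h(0, U, d) = h(0, branch(h(2, 2, d), app(d, d), app(branch(d, d, d), d)), d).
Delete trivial equation branch(0, 0, 0) = branch(0, 0, 0).
Decompose h/3: 0 = 0,  U = branch(h(2, 2, d), app(d, d), app(branch(d, d, d), d)),  d = d.
Delete trivial equation 0 = 0.
Bind U := branch(h(2, 2, d), app(d, d), app(branch(d, d, d), d)); no other remaining equation mentions U.
Delete trivial equation d = d.
MGU = { N -> app(branch(d, d, d), d), B -> d, U -> branch(h(2, 2, d), app(d, d), app(branch(d, d, d), d)) }, so U -> branch(h(2, 2, d), app(d, d), app(branch(d, d, d), d)).

branch(h(2, 2, d), app(d, d), app(branch(d, d, d), d))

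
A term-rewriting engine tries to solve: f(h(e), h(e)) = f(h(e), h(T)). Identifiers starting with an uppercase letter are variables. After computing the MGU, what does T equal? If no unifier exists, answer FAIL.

Decompose f/2: h(e) = h(e),  h(e) = h(T).
Delete trivial equation h(e) = h(e).
Decompose h/1: e = T.
Bind T := e.
MGU = { T -> e }, so T -> e.

e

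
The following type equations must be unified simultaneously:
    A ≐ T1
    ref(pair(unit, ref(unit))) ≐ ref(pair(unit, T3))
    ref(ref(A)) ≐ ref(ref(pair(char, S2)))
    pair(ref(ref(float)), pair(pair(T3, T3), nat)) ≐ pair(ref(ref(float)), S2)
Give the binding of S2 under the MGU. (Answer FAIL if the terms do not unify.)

Bind A := T1; substituting into the one remaining equation that mentions A gives: ref(ref(T1)) ≐ ref(ref(pair(char, S2))).
Decompose ref/1: pair(unit, ref(unit)) ≐ pair(unit, T3).
Decompose pair/2: unit ≐ unit,  ref(unit) ≐ T3.
Delete trivial equation unit ≐ unit.
Bind T3 := ref(unit); substituting into the one remaining equation that mentions T3 gives: pair(ref(ref(float)), pair(pair(ref(unit), ref(unit)), nat)) ≐ pair(ref(ref(float)), S2).
Decompose ref/1: ref(T1) ≐ ref(pair(char, S2)).
Decompose ref/1: T1 ≐ pair(char, S2).
Bind T1 := pair(char, S2); no other remaining equation mentions T1. Substituting into the earlier binding gives A := pair(char, S2).
Decompose pair/2: ref(ref(float)) ≐ ref(ref(float)),  pair(pair(ref(unit), ref(unit)), nat) ≐ S2.
Delete trivial equation ref(ref(float)) ≐ ref(ref(float)).
Bind S2 := pair(pair(ref(unit), ref(unit)), nat). Substituting into the earlier bindings gives A := pair(char, pair(pair(ref(unit), ref(unit)), nat)), T1 := pair(char, pair(pair(ref(unit), ref(unit)), nat)).
MGU = { A ↦ pair(char, pair(pair(ref(unit), ref(unit)), nat)), T3 ↦ ref(unit), T1 ↦ pair(char, pair(pair(ref(unit), ref(unit)), nat)), S2 ↦ pair(pair(ref(unit), ref(unit)), nat) }, so S2 ↦ pair(pair(ref(unit), ref(unit)), nat).

pair(pair(ref(unit), ref(unit)), nat)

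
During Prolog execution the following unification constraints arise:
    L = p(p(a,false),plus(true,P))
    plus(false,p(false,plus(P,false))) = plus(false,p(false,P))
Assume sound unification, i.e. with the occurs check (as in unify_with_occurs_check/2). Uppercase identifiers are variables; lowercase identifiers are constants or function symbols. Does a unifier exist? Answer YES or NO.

NO

Bind L := p(p(a,false),plus(true,P)); no other remaining equation mentions L.
Decompose plus/2: false = false,  p(false,plus(P,false)) = p(false,P).
Delete trivial equation false = false.
Decompose p/2: false = false,  plus(P,false) = P.
Delete trivial equation false = false.
Occurs check fails: P occurs in plus(P,false); the equation P = plus(P,false) has no finite solution.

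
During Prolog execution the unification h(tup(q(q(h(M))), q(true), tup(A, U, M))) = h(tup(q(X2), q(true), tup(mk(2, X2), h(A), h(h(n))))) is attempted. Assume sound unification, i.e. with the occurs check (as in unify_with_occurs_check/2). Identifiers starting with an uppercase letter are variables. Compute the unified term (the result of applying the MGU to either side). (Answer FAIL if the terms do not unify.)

h(tup(q(q(h(h(h(n))))), q(true), tup(mk(2, q(h(h(h(n))))), h(mk(2, q(h(h(h(n)))))), h(h(n)))))

Decompose h/1: tup(q(q(h(M))), q(true), tup(A, U, M)) = tup(q(X2), q(true), tup(mk(2, X2), h(A), h(h(n)))).
Decompose tup/3: q(q(h(M))) = q(X2),  q(true) = q(true),  tup(A, U, M) = tup(mk(2, X2), h(A), h(h(n))).
Decompose q/1: q(h(M)) = X2.
Bind X2 := q(h(M)); substituting into the one remaining equation that mentions X2 gives: tup(A, U, M) = tup(mk(2, q(h(M))), h(A), h(h(n))).
Delete trivial equation q(true) = q(true).
Decompose tup/3: A = mk(2, q(h(M))),  U = h(A),  M = h(h(n)).
Bind A := mk(2, q(h(M))); substituting into the one remaining equation that mentions A gives: U = h(mk(2, q(h(M)))).
Bind U := h(mk(2, q(h(M)))); no other remaining equation mentions U.
Bind M := h(h(n)). Substituting into the earlier bindings gives X2 := q(h(h(h(n)))), A := mk(2, q(h(h(h(n))))), U := h(mk(2, q(h(h(h(n)))))).
Applying the MGU to either side gives h(tup(q(q(h(h(h(n))))), q(true), tup(mk(2, q(h(h(h(n))))), h(mk(2, q(h(h(h(n)))))), h(h(n))))).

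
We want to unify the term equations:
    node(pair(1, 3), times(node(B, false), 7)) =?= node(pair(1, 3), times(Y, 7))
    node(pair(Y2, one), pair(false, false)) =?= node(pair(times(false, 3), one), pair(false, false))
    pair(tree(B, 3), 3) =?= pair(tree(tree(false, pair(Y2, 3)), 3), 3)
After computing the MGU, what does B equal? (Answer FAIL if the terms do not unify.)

tree(false, pair(times(false, 3), 3))

Decompose node/2: pair(1, 3) =?= pair(1, 3),  times(node(B, false), 7) =?= times(Y, 7).
Delete trivial equation pair(1, 3) =?= pair(1, 3).
Decompose times/2: node(B, false) =?= Y,  7 =?= 7.
Bind Y := node(B, false); no other remaining equation mentions Y.
Delete trivial equation 7 =?= 7.
Decompose node/2: pair(Y2, one) =?= pair(times(false, 3), one),  pair(false, false) =?= pair(false, false).
Decompose pair/2: Y2 =?= times(false, 3),  one =?= one.
Bind Y2 := times(false, 3); substituting into the one remaining equation that mentions Y2 gives: pair(tree(B, 3), 3) =?= pair(tree(tree(false, pair(times(false, 3), 3)), 3), 3).
Delete trivial equation one =?= one.
Delete trivial equation pair(false, false) =?= pair(false, false).
Decompose pair/2: tree(B, 3) =?= tree(tree(false, pair(times(false, 3), 3)), 3),  3 =?= 3.
Decompose tree/2: B =?= tree(false, pair(times(false, 3), 3)),  3 =?= 3.
Bind B := tree(false, pair(times(false, 3), 3)); no other remaining equation mentions B. Substituting into the earlier binding gives Y := node(tree(false, pair(times(false, 3), 3)), false).
Delete trivial equation 3 =?= 3.
Delete trivial equation 3 =?= 3.
MGU = { Y -> node(tree(false, pair(times(false, 3), 3)), false), Y2 -> times(false, 3), B -> tree(false, pair(times(false, 3), 3)) }, so B -> tree(false, pair(times(false, 3), 3)).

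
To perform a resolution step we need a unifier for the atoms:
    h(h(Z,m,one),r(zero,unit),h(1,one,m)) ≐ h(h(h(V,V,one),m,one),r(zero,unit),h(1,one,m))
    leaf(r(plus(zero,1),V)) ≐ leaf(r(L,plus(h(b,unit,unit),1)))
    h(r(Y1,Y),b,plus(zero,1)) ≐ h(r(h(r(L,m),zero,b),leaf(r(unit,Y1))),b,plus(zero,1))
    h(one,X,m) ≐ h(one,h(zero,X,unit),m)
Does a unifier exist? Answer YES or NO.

NO

Decompose h/3: h(Z,m,one) ≐ h(h(V,V,one),m,one),  r(zero,unit) ≐ r(zero,unit),  h(1,one,m) ≐ h(1,one,m).
Decompose h/3: Z ≐ h(V,V,one),  m ≐ m,  one ≐ one.
Bind Z := h(V,V,one); no other remaining equation mentions Z.
Delete trivial equation m ≐ m.
Delete trivial equation one ≐ one.
Delete trivial equation r(zero,unit) ≐ r(zero,unit).
Delete trivial equation h(1,one,m) ≐ h(1,one,m).
Decompose leaf/1: r(plus(zero,1),V) ≐ r(L,plus(h(b,unit,unit),1)).
Decompose r/2: plus(zero,1) ≐ L,  V ≐ plus(h(b,unit,unit),1).
Bind L := plus(zero,1); substituting into the one remaining equation that mentions L gives: h(r(Y1,Y),b,plus(zero,1)) ≐ h(r(h(r(plus(zero,1),m),zero,b),leaf(r(unit,Y1))),b,plus(zero,1)).
Bind V := plus(h(b,unit,unit),1); no other remaining equation mentions V. Substituting into the earlier binding gives Z := h(plus(h(b,unit,unit),1),plus(h(b,unit,unit),1),one).
Decompose h/3: r(Y1,Y) ≐ r(h(r(plus(zero,1),m),zero,b),leaf(r(unit,Y1))),  b ≐ b,  plus(zero,1) ≐ plus(zero,1).
Decompose r/2: Y1 ≐ h(r(plus(zero,1),m),zero,b),  Y ≐ leaf(r(unit,Y1)).
Bind Y1 := h(r(plus(zero,1),m),zero,b); substituting into the one remaining equation that mentions Y1 gives: Y ≐ leaf(r(unit,h(r(plus(zero,1),m),zero,b))).
Bind Y := leaf(r(unit,h(r(plus(zero,1),m),zero,b))); no other remaining equation mentions Y.
Delete trivial equation b ≐ b.
Delete trivial equation plus(zero,1) ≐ plus(zero,1).
Decompose h/3: one ≐ one,  X ≐ h(zero,X,unit),  m ≐ m.
Delete trivial equation one ≐ one.
Occurs check fails: X occurs in h(zero,X,unit); the equation X ≐ h(zero,X,unit) has no finite solution.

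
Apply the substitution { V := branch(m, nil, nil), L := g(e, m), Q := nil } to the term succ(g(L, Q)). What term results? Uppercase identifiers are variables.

succ(g(g(e, m), nil))

Replace each occurrence of L with g(e, m).
Replace each occurrence of Q with nil.
Result: succ(g(g(e, m), nil)).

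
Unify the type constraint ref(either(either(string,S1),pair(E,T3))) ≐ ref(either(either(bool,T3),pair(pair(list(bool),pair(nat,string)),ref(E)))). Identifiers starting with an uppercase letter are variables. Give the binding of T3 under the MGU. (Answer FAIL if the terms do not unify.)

Decompose ref/1: either(either(string,S1),pair(E,T3)) ≐ either(either(bool,T3),pair(pair(list(bool),pair(nat,string)),ref(E))).
Decompose either/2: either(string,S1) ≐ either(bool,T3),  pair(E,T3) ≐ pair(pair(list(bool),pair(nat,string)),ref(E)).
Decompose either/2: string ≐ bool,  S1 ≐ T3.
Clash: constants string and bool differ; no unifier exists.

FAIL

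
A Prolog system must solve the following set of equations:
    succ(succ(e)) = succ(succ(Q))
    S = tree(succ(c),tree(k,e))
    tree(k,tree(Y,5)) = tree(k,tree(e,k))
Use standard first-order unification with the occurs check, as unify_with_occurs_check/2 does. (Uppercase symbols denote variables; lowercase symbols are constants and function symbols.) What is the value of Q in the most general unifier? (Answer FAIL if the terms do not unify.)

FAIL

Decompose succ/1: succ(e) = succ(Q).
Decompose succ/1: e = Q.
Bind Q := e; no other remaining equation mentions Q.
Bind S := tree(succ(c),tree(k,e)); no other remaining equation mentions S.
Decompose tree/2: k = k,  tree(Y,5) = tree(e,k).
Delete trivial equation k = k.
Decompose tree/2: Y = e,  5 = k.
Bind Y := e; no other remaining equation mentions Y.
Clash: constants 5 and k differ; no unifier exists.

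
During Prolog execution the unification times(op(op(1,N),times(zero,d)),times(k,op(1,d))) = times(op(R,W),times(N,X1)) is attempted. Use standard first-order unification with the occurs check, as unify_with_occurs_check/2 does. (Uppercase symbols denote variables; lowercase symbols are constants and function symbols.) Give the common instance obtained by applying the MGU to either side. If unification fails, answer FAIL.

Decompose times/2: op(op(1,N),times(zero,d)) = op(R,W),  times(k,op(1,d)) = times(N,X1).
Decompose op/2: op(1,N) = R,  times(zero,d) = W.
Bind R := op(1,N); no other remaining equation mentions R.
Bind W := times(zero,d); no other remaining equation mentions W.
Decompose times/2: k = N,  op(1,d) = X1.
Bind N := k; no other remaining equation mentions N. Substituting into the earlier binding gives R := op(1,k).
Bind X1 := op(1,d).
Applying the MGU to either side gives times(op(op(1,k),times(zero,d)),times(k,op(1,d))).

times(op(op(1,k),times(zero,d)),times(k,op(1,d)))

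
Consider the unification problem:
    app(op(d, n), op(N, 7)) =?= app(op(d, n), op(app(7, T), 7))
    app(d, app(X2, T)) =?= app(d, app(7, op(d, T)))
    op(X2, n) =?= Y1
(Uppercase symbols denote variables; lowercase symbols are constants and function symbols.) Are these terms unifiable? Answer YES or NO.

Decompose app/2: op(d, n) =?= op(d, n),  op(N, 7) =?= op(app(7, T), 7).
Delete trivial equation op(d, n) =?= op(d, n).
Decompose op/2: N =?= app(7, T),  7 =?= 7.
Bind N := app(7, T); no other remaining equation mentions N.
Delete trivial equation 7 =?= 7.
Decompose app/2: d =?= d,  app(X2, T) =?= app(7, op(d, T)).
Delete trivial equation d =?= d.
Decompose app/2: X2 =?= 7,  T =?= op(d, T).
Bind X2 := 7; substituting into the one remaining equation that mentions X2 gives: op(7, n) =?= Y1.
Occurs check fails: T occurs in op(d, T); the equation T =?= op(d, T) has no finite solution.

NO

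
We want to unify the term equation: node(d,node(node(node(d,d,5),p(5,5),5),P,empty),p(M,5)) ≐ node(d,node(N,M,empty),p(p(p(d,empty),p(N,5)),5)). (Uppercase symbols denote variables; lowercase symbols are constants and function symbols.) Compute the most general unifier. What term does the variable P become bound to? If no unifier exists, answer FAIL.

p(p(d,empty),p(node(node(d,d,5),p(5,5),5),5))

Decompose node/3: d ≐ d,  node(node(node(d,d,5),p(5,5),5),P,empty) ≐ node(N,M,empty),  p(M,5) ≐ p(p(p(d,empty),p(N,5)),5).
Delete trivial equation d ≐ d.
Decompose node/3: node(node(d,d,5),p(5,5),5) ≐ N,  P ≐ M,  empty ≐ empty.
Bind N := node(node(d,d,5),p(5,5),5); substituting into the one remaining equation that mentions N gives: p(M,5) ≐ p(p(p(d,empty),p(node(node(d,d,5),p(5,5),5),5)),5).
Bind P := M; no other remaining equation mentions P.
Delete trivial equation empty ≐ empty.
Decompose p/2: M ≐ p(p(d,empty),p(node(node(d,d,5),p(5,5),5),5)),  5 ≐ 5.
Bind M := p(p(d,empty),p(node(node(d,d,5),p(5,5),5),5)); no other remaining equation mentions M. Substituting into the earlier binding gives P := p(p(d,empty),p(node(node(d,d,5),p(5,5),5),5)).
Delete trivial equation 5 ≐ 5.
MGU = { N := node(node(d,d,5),p(5,5),5), P := p(p(d,empty),p(node(node(d,d,5),p(5,5),5),5)), M := p(p(d,empty),p(node(node(d,d,5),p(5,5),5),5)) }, so P := p(p(d,empty),p(node(node(d,d,5),p(5,5),5),5)).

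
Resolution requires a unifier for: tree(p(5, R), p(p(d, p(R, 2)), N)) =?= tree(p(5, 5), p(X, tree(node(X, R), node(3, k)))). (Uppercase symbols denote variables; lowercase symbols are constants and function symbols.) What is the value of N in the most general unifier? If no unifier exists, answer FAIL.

Decompose tree/2: p(5, R) =?= p(5, 5),  p(p(d, p(R, 2)), N) =?= p(X, tree(node(X, R), node(3, k))).
Decompose p/2: 5 =?= 5,  R =?= 5.
Delete trivial equation 5 =?= 5.
Bind R := 5; substituting into the remaining equation gives: p(p(d, p(5, 2)), N) =?= p(X, tree(node(X, 5), node(3, k))).
Decompose p/2: p(d, p(5, 2)) =?= X,  N =?= tree(node(X, 5), node(3, k)).
Bind X := p(d, p(5, 2)); substituting into the remaining equation gives: N =?= tree(node(p(d, p(5, 2)), 5), node(3, k)).
Bind N := tree(node(p(d, p(5, 2)), 5), node(3, k)).
MGU = { R := 5, X := p(d, p(5, 2)), N := tree(node(p(d, p(5, 2)), 5), node(3, k)) }, so N := tree(node(p(d, p(5, 2)), 5), node(3, k)).

tree(node(p(d, p(5, 2)), 5), node(3, k))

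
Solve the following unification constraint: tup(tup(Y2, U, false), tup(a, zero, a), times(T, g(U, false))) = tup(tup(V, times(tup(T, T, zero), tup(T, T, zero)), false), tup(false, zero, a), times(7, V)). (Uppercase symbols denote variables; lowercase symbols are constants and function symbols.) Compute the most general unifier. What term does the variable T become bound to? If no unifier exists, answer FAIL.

Decompose tup/3: tup(Y2, U, false) = tup(V, times(tup(T, T, zero), tup(T, T, zero)), false),  tup(a, zero, a) = tup(false, zero, a),  times(T, g(U, false)) = times(7, V).
Decompose tup/3: Y2 = V,  U = times(tup(T, T, zero), tup(T, T, zero)),  false = false.
Bind Y2 := V; no other remaining equation mentions Y2.
Bind U := times(tup(T, T, zero), tup(T, T, zero)); substituting into the one remaining equation that mentions U gives: times(T, g(times(tup(T, T, zero), tup(T, T, zero)), false)) = times(7, V).
Delete trivial equation false = false.
Decompose tup/3: a = false,  zero = zero,  a = a.
Clash: constants a and false differ; no unifier exists.

FAIL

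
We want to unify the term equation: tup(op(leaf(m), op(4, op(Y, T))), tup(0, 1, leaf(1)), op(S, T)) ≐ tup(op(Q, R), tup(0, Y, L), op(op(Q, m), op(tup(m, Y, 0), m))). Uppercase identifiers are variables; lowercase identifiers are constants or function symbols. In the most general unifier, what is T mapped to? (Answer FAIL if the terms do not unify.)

op(tup(m, 1, 0), m)

Decompose tup/3: op(leaf(m), op(4, op(Y, T))) ≐ op(Q, R),  tup(0, 1, leaf(1)) ≐ tup(0, Y, L),  op(S, T) ≐ op(op(Q, m), op(tup(m, Y, 0), m)).
Decompose op/2: leaf(m) ≐ Q,  op(4, op(Y, T)) ≐ R.
Bind Q := leaf(m); substituting into the one remaining equation that mentions Q gives: op(S, T) ≐ op(op(leaf(m), m), op(tup(m, Y, 0), m)).
Bind R := op(4, op(Y, T)); no other remaining equation mentions R.
Decompose tup/3: 0 ≐ 0,  1 ≐ Y,  leaf(1) ≐ L.
Delete trivial equation 0 ≐ 0.
Bind Y := 1; substituting into the one remaining equation that mentions Y gives: op(S, T) ≐ op(op(leaf(m), m), op(tup(m, 1, 0), m)). Substituting into the earlier binding gives R := op(4, op(1, T)).
Bind L := leaf(1); no other remaining equation mentions L.
Decompose op/2: S ≐ op(leaf(m), m),  T ≐ op(tup(m, 1, 0), m).
Bind S := op(leaf(m), m); no other remaining equation mentions S.
Bind T := op(tup(m, 1, 0), m). Substituting into the earlier binding gives R := op(4, op(1, op(tup(m, 1, 0), m))).
MGU = { Q ↦ leaf(m), R ↦ op(4, op(1, op(tup(m, 1, 0), m))), Y ↦ 1, L ↦ leaf(1), S ↦ op(leaf(m), m), T ↦ op(tup(m, 1, 0), m) }, so T ↦ op(tup(m, 1, 0), m).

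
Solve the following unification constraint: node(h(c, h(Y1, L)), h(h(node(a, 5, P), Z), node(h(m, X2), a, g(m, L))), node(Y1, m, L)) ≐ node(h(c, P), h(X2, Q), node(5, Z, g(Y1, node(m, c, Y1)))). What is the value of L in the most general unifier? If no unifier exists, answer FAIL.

Decompose node/3: h(c, h(Y1, L)) ≐ h(c, P),  h(h(node(a, 5, P), Z), node(h(m, X2), a, g(m, L))) ≐ h(X2, Q),  node(Y1, m, L) ≐ node(5, Z, g(Y1, node(m, c, Y1))).
Decompose h/2: c ≐ c,  h(Y1, L) ≐ P.
Delete trivial equation c ≐ c.
Bind P := h(Y1, L); substituting into the one remaining equation that mentions P gives: h(h(node(a, 5, h(Y1, L)), Z), node(h(m, X2), a, g(m, L))) ≐ h(X2, Q).
Decompose h/2: h(node(a, 5, h(Y1, L)), Z) ≐ X2,  node(h(m, X2), a, g(m, L)) ≐ Q.
Bind X2 := h(node(a, 5, h(Y1, L)), Z); substituting into the one remaining equation that mentions X2 gives: node(h(m, h(node(a, 5, h(Y1, L)), Z)), a, g(m, L)) ≐ Q.
Bind Q := node(h(m, h(node(a, 5, h(Y1, L)), Z)), a, g(m, L)); no other remaining equation mentions Q.
Decompose node/3: Y1 ≐ 5,  m ≐ Z,  L ≐ g(Y1, node(m, c, Y1)).
Bind Y1 := 5; substituting into the one remaining equation that mentions Y1 gives: L ≐ g(5, node(m, c, 5)). Substituting into the earlier bindings gives P := h(5, L), X2 := h(node(a, 5, h(5, L)), Z), Q := node(h(m, h(node(a, 5, h(5, L)), Z)), a, g(m, L)).
Bind Z := m; no other remaining equation mentions Z. Substituting into the earlier bindings gives X2 := h(node(a, 5, h(5, L)), m), Q := node(h(m, h(node(a, 5, h(5, L)), m)), a, g(m, L)).
Bind L := g(5, node(m, c, 5)). Substituting into the earlier bindings gives P := h(5, g(5, node(m, c, 5))), X2 := h(node(a, 5, h(5, g(5, node(m, c, 5)))), m), Q := node(h(m, h(node(a, 5, h(5, g(5, node(m, c, 5)))), m)), a, g(m, g(5, node(m, c, 5)))).
MGU = { P := h(5, g(5, node(m, c, 5))), X2 := h(node(a, 5, h(5, g(5, node(m, c, 5)))), m), Q := node(h(m, h(node(a, 5, h(5, g(5, node(m, c, 5)))), m)), a, g(m, g(5, node(m, c, 5)))), Y1 := 5, Z := m, L := g(5, node(m, c, 5)) }, so L := g(5, node(m, c, 5)).

g(5, node(m, c, 5))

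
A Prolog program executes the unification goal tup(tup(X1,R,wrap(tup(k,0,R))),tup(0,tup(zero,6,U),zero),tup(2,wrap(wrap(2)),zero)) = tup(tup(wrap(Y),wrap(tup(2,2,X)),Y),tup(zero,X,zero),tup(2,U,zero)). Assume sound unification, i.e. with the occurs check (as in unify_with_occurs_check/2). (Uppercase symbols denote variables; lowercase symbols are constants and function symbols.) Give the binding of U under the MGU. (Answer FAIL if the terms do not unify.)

Decompose tup/3: tup(X1,R,wrap(tup(k,0,R))) = tup(wrap(Y),wrap(tup(2,2,X)),Y),  tup(0,tup(zero,6,U),zero) = tup(zero,X,zero),  tup(2,wrap(wrap(2)),zero) = tup(2,U,zero).
Decompose tup/3: X1 = wrap(Y),  R = wrap(tup(2,2,X)),  wrap(tup(k,0,R)) = Y.
Bind X1 := wrap(Y); no other remaining equation mentions X1.
Bind R := wrap(tup(2,2,X)); substituting into the one remaining equation that mentions R gives: wrap(tup(k,0,wrap(tup(2,2,X)))) = Y.
Bind Y := wrap(tup(k,0,wrap(tup(2,2,X)))); no other remaining equation mentions Y. Substituting into the earlier binding gives X1 := wrap(wrap(tup(k,0,wrap(tup(2,2,X))))).
Decompose tup/3: 0 = zero,  tup(zero,6,U) = X,  zero = zero.
Clash: constants 0 and zero differ; no unifier exists.

FAIL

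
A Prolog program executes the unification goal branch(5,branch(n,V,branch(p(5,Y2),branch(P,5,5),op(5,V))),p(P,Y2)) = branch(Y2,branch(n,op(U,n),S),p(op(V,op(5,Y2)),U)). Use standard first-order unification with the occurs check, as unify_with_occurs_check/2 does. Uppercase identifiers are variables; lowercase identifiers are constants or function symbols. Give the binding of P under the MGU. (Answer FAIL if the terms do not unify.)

op(op(5,n),op(5,5))

Decompose branch/3: 5 = Y2,  branch(n,V,branch(p(5,Y2),branch(P,5,5),op(5,V))) = branch(n,op(U,n),S),  p(P,Y2) = p(op(V,op(5,Y2)),U).
Bind Y2 := 5; substituting into the remaining equations gives: branch(n,V,branch(p(5,5),branch(P,5,5),op(5,V))) = branch(n,op(U,n),S),  p(P,5) = p(op(V,op(5,5)),U).
Decompose branch/3: n = n,  V = op(U,n),  branch(p(5,5),branch(P,5,5),op(5,V)) = S.
Delete trivial equation n = n.
Bind V := op(U,n); substituting into the remaining equations gives: branch(p(5,5),branch(P,5,5),op(5,op(U,n))) = S,  p(P,5) = p(op(op(U,n),op(5,5)),U).
Bind S := branch(p(5,5),branch(P,5,5),op(5,op(U,n))); no other remaining equation mentions S.
Decompose p/2: P = op(op(U,n),op(5,5)),  5 = U.
Bind P := op(op(U,n),op(5,5)); no other remaining equation mentions P. Substituting into the earlier binding gives S := branch(p(5,5),branch(op(op(U,n),op(5,5)),5,5),op(5,op(U,n))).
Bind U := 5. Substituting into the earlier bindings gives V := op(5,n), S := branch(p(5,5),branch(op(op(5,n),op(5,5)),5,5),op(5,op(5,n))), P := op(op(5,n),op(5,5)).
MGU = { Y2 ↦ 5, V ↦ op(5,n), S ↦ branch(p(5,5),branch(op(op(5,n),op(5,5)),5,5),op(5,op(5,n))), P ↦ op(op(5,n),op(5,5)), U ↦ 5 }, so P ↦ op(op(5,n),op(5,5)).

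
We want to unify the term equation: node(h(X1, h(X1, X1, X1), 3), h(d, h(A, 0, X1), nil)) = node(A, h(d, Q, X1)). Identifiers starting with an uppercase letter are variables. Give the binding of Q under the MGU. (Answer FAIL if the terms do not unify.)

h(h(nil, h(nil, nil, nil), 3), 0, nil)

Decompose node/2: h(X1, h(X1, X1, X1), 3) = A,  h(d, h(A, 0, X1), nil) = h(d, Q, X1).
Bind A := h(X1, h(X1, X1, X1), 3); substituting into the remaining equation gives: h(d, h(h(X1, h(X1, X1, X1), 3), 0, X1), nil) = h(d, Q, X1).
Decompose h/3: d = d,  h(h(X1, h(X1, X1, X1), 3), 0, X1) = Q,  nil = X1.
Delete trivial equation d = d.
Bind Q := h(h(X1, h(X1, X1, X1), 3), 0, X1); no other remaining equation mentions Q.
Bind X1 := nil. Substituting into the earlier bindings gives A := h(nil, h(nil, nil, nil), 3), Q := h(h(nil, h(nil, nil, nil), 3), 0, nil).
MGU = { A ↦ h(nil, h(nil, nil, nil), 3), Q ↦ h(h(nil, h(nil, nil, nil), 3), 0, nil), X1 ↦ nil }, so Q ↦ h(h(nil, h(nil, nil, nil), 3), 0, nil).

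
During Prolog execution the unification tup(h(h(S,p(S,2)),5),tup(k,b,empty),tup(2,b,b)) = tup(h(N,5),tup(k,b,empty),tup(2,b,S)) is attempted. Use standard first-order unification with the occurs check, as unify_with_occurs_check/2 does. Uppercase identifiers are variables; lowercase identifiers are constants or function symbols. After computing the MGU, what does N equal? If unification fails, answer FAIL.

h(b,p(b,2))

Decompose tup/3: h(h(S,p(S,2)),5) = h(N,5),  tup(k,b,empty) = tup(k,b,empty),  tup(2,b,b) = tup(2,b,S).
Decompose h/2: h(S,p(S,2)) = N,  5 = 5.
Bind N := h(S,p(S,2)); no other remaining equation mentions N.
Delete trivial equation 5 = 5.
Delete trivial equation tup(k,b,empty) = tup(k,b,empty).
Decompose tup/3: 2 = 2,  b = b,  b = S.
Delete trivial equation 2 = 2.
Delete trivial equation b = b.
Bind S := b. Substituting into the earlier binding gives N := h(b,p(b,2)).
MGU = { N ↦ h(b,p(b,2)), S ↦ b }, so N ↦ h(b,p(b,2)).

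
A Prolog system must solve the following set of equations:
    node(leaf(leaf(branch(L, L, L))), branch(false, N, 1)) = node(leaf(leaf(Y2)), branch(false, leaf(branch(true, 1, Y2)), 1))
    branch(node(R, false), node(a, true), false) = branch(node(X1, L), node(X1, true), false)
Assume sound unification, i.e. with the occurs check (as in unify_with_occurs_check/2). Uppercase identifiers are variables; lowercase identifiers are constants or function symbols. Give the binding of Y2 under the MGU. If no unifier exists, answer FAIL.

Decompose node/2: leaf(leaf(branch(L, L, L))) = leaf(leaf(Y2)),  branch(false, N, 1) = branch(false, leaf(branch(true, 1, Y2)), 1).
Decompose leaf/1: leaf(branch(L, L, L)) = leaf(Y2).
Decompose leaf/1: branch(L, L, L) = Y2.
Bind Y2 := branch(L, L, L); substituting into the one remaining equation that mentions Y2 gives: branch(false, N, 1) = branch(false, leaf(branch(true, 1, branch(L, L, L))), 1).
Decompose branch/3: false = false,  N = leaf(branch(true, 1, branch(L, L, L))),  1 = 1.
Delete trivial equation false = false.
Bind N := leaf(branch(true, 1, branch(L, L, L))); no other remaining equation mentions N.
Delete trivial equation 1 = 1.
Decompose branch/3: node(R, false) = node(X1, L),  node(a, true) = node(X1, true),  false = false.
Decompose node/2: R = X1,  false = L.
Bind R := X1; no other remaining equation mentions R.
Bind L := false; no other remaining equation mentions L. Substituting into the earlier bindings gives Y2 := branch(false, false, false), N := leaf(branch(true, 1, branch(false, false, false))).
Decompose node/2: a = X1,  true = true.
Bind X1 := a; no other remaining equation mentions X1. Substituting into the earlier binding gives R := a.
Delete trivial equation true = true.
Delete trivial equation false = false.
MGU = { Y2 = branch(false, false, false), N = leaf(branch(true, 1, branch(false, false, false))), R = a, L = false, X1 = a }, so Y2 = branch(false, false, false).

branch(false, false, false)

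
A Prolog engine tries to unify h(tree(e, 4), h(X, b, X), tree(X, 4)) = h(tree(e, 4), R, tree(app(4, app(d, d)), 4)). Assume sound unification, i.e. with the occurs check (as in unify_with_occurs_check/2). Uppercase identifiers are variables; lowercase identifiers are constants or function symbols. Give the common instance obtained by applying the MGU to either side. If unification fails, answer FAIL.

Decompose h/3: tree(e, 4) = tree(e, 4),  h(X, b, X) = R,  tree(X, 4) = tree(app(4, app(d, d)), 4).
Delete trivial equation tree(e, 4) = tree(e, 4).
Bind R := h(X, b, X); no other remaining equation mentions R.
Decompose tree/2: X = app(4, app(d, d)),  4 = 4.
Bind X := app(4, app(d, d)); no other remaining equation mentions X. Substituting into the earlier binding gives R := h(app(4, app(d, d)), b, app(4, app(d, d))).
Delete trivial equation 4 = 4.
Applying the MGU to either side gives h(tree(e, 4), h(app(4, app(d, d)), b, app(4, app(d, d))), tree(app(4, app(d, d)), 4)).

h(tree(e, 4), h(app(4, app(d, d)), b, app(4, app(d, d))), tree(app(4, app(d, d)), 4))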